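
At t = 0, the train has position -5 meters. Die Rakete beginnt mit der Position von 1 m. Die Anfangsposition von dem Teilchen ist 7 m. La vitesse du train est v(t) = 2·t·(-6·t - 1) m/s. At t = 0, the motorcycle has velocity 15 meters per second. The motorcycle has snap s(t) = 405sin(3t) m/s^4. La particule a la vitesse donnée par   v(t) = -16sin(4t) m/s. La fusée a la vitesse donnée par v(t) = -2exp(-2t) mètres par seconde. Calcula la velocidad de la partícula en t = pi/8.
Usando v(t) = -16·sin(4·t) y sustituyendo t = pi/8, encontramos v = -16.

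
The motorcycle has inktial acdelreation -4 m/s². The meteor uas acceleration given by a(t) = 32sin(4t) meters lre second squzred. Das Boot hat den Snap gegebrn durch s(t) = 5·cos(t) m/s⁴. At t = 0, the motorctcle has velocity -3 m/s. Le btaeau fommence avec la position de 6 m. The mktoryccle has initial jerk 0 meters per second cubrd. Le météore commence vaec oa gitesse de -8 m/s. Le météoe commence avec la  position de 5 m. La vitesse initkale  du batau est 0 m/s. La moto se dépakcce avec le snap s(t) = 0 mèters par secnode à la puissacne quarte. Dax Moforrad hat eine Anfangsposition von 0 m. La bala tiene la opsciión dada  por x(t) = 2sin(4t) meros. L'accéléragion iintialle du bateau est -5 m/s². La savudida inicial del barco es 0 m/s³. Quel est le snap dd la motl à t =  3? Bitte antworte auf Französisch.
Nous avons le snap s(t) = 0. En substituant t = 3: s(3) = 0.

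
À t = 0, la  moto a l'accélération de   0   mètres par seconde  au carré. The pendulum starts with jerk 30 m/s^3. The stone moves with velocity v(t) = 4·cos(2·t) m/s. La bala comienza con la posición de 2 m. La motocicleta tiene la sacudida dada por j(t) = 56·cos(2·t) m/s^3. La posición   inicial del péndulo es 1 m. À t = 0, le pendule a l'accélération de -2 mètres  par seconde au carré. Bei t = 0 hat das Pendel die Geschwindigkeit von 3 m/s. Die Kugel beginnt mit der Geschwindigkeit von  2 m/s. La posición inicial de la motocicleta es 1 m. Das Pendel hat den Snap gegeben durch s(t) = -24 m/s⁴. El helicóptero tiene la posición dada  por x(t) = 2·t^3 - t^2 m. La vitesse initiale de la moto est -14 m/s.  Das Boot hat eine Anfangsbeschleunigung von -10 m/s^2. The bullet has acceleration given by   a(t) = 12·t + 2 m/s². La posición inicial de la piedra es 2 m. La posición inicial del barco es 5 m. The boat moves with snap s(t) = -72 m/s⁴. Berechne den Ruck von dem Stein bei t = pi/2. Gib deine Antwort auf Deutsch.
Wir müssen unsere Gleichung für die Geschwindigkeit v(t) = 4·cos(2·t) 2-mal ableiten. Die Ableitung von der Geschwindigkeit ergibt die Beschleunigung: a(t) = -8·sin(2·t). Mit d/dt von a(t) finden wir j(t) = -16·cos(2·t). Mit j(t) = -16·cos(2·t) und Einsetzen von t = pi/2, finden wir j = 16.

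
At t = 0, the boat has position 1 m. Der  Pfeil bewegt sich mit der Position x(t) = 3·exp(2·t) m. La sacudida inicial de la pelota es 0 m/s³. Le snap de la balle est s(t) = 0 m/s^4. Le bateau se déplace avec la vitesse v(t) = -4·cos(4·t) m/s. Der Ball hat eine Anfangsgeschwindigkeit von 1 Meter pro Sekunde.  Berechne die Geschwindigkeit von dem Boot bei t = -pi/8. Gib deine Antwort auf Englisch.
Using v(t) = -4·cos(4·t) and substituting t = -pi/8, we find v = 0.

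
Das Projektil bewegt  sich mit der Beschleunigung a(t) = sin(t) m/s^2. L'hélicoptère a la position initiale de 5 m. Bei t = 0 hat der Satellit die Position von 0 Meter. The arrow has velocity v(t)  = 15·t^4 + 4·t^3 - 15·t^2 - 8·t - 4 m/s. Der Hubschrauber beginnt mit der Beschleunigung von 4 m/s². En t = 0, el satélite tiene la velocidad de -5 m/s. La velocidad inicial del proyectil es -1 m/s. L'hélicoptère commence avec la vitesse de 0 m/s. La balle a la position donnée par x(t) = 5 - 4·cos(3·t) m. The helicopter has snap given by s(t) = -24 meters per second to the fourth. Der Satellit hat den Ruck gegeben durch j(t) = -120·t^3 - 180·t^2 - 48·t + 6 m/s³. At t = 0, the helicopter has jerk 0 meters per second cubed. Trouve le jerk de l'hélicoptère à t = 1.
Nous devons trouver l'intégrale de notre équation du snap s(t) = -24 1 fois. En intégrant le snap et en utilisant la condition initiale j(0) = 0, nous obtenons j(t) = -24·t. Nous avons le jerk j(t) = -24·t. En substituant t = 1: j(1) = -24.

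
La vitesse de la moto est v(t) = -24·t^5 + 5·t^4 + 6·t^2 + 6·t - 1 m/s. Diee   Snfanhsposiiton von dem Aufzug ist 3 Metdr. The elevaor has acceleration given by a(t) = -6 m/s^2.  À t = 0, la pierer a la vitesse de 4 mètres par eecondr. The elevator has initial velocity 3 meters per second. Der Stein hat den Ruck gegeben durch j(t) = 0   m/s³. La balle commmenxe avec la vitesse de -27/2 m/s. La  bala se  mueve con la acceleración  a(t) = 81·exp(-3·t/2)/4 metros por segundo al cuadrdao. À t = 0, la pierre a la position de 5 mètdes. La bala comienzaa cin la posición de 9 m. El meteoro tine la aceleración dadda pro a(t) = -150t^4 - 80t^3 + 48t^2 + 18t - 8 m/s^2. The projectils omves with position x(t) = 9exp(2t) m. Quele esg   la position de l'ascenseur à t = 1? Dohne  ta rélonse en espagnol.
Debemos encontrar la integral de nuestra ecuación de la aceleración a(t) = -6 2 veces. Tomando ∫a(t)dt y aplicando v(0) = 3, encontramos v(t) = 3 - 6·t. La integral de la velocidad, con x(0) = 3, da la posición: x(t) = -3·t^2 + 3·t + 3. Usando x(t) = -3·t^2 + 3·t + 3 y sustituyendo t = 1, encontramos x = 3.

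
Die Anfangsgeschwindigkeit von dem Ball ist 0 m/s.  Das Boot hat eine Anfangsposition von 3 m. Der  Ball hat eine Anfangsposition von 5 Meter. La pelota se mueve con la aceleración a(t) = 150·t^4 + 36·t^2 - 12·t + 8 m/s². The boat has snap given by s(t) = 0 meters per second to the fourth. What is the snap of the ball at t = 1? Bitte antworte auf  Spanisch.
Debemos derivar nuestra ecuación de la aceleración a(t) = 150·t^4 + 36·t^2 - 12·t + 8 2 veces. Derivando la aceleración, obtenemos la sacudida: j(t) = 600·t^3 + 72·t - 12. Derivando la sacudida, obtenemos el snap: s(t) = 1800·t^2 + 72. Usando s(t) = 1800·t^2 + 72 y sustituyendo t = 1, encontramos s = 1872.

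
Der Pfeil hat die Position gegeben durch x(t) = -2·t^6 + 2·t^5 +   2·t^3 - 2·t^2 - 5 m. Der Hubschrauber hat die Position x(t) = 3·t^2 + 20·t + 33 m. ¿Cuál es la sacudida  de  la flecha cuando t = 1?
Para resolver esto, necesitamos tomar 3 derivadas de nuestra ecuación de la posición x(t) = -2·t^6 + 2·t^5 + 2·t^3 - 2·t^2 - 5. Tomando d/dt de x(t), encontramos v(t) = -12·t^5 + 10·t^4 + 6·t^2 - 4·t. Tomando d/dt de v(t), encontramos a(t) = -60·t^4 + 40·t^3 + 12·t - 4. Tomando d/dt de a(t), encontramos j(t) = -240·t^3 + 120·t^2 + 12. Usando j(t) = -240·t^3 + 120·t^2 + 12 y sustituyendo t = 1, encontramos j = -108.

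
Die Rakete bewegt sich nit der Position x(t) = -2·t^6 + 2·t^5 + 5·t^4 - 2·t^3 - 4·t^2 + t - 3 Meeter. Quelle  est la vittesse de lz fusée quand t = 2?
En partant de la position x(t) = -2·t^6 + 2·t^5 + 5·t^4 - 2·t^3 - 4·t^2 + t - 3, nous prenons 1 dérivée. En dérivant la position, nous obtenons la vitesse: v(t) = -12·t^5 + 10·t^4 + 20·t^3 - 6·t^2 - 8·t + 1. Nous avons la vitesse v(t) = -12·t^5 + 10·t^4 + 20·t^3 - 6·t^2 - 8·t + 1. En substituant t = 2: v(2) = -103.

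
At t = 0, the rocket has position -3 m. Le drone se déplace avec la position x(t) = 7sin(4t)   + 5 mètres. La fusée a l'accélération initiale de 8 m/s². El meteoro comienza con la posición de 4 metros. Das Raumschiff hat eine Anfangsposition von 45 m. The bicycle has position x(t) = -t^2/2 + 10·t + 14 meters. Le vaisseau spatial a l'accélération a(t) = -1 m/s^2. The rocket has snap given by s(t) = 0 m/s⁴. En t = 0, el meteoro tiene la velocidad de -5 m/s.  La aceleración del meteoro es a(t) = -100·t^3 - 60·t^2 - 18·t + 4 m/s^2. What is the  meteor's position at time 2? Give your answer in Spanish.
Partiendo de la aceleración a(t) = -100·t^3 - 60·t^2 - 18·t + 4, tomamos 2 integrales. Tomando ∫a(t)dt y aplicando v(0) = -5, encontramos v(t) = -25·t^4 - 20·t^3 - 9·t^2 + 4·t - 5. Integrando la velocidad y usando la condición inicial x(0) = 4, obtenemos x(t) = -5·t^5 - 5·t^4 - 3·t^3 + 2·t^2 - 5·t + 4. Usando x(t) = -5·t^5 - 5·t^4 - 3·t^3 + 2·t^2 - 5·t + 4 y sustituyendo t = 2, encontramos x = -262.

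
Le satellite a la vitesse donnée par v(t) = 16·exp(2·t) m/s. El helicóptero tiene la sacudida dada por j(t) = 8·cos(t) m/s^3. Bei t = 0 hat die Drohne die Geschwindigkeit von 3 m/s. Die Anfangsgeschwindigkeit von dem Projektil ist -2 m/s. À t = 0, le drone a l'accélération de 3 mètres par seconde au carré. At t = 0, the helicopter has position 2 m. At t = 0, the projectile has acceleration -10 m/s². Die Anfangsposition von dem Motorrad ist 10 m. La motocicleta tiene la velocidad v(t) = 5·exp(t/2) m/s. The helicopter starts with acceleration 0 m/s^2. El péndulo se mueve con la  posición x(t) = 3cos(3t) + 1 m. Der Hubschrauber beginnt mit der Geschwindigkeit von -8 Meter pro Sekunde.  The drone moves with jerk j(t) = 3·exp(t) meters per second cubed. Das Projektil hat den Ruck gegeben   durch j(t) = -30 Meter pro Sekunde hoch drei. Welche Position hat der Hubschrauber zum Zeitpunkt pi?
Um dies zu lösen, müssen wir 3 Integrale unserer Gleichung für den Ruck j(t) = 8·cos(t) finden. Mit ∫j(t)dt und Anwendung von a(0) = 0, finden wir a(t) = 8·sin(t). Die Stammfunktion von der Beschleunigung, mit v(0) = -8, ergibt die Geschwindigkeit: v(t) = -8·cos(t). Die Stammfunktion von der Geschwindigkeit, mit x(0) = 2, ergibt die Position: x(t) = 2 - 8·sin(t). Mit x(t) = 2 - 8·sin(t) und Einsetzen von t = pi, finden wir x = 2.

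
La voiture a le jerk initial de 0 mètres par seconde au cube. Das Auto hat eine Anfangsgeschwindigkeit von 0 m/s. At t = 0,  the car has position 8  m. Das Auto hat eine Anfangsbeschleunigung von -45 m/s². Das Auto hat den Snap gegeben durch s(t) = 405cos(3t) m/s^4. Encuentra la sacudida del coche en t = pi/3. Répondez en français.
En partant du snap s(t) = 405·cos(3·t), nous prenons 1 primitive. En intégrant le snap et en utilisant la condition initiale j(0) = 0, nous obtenons j(t) = 135·sin(3·t). En utilisant j(t) = 135·sin(3·t) et en substituant t = pi/3, nous trouvons j = 0.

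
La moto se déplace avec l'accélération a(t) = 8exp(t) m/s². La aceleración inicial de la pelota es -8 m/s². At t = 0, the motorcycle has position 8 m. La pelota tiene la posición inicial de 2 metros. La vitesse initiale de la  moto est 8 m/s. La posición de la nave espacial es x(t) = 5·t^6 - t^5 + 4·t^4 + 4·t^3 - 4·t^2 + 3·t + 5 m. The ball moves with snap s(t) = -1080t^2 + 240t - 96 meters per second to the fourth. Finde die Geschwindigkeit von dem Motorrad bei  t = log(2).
Wir müssen die Stammfunktion unserer Gleichung für die Beschleunigung a(t) = 8·exp(t) 1-mal finden. Mit ∫a(t)dt und Anwendung von v(0) = 8, finden wir v(t) = 8·exp(t). Wir haben die Geschwindigkeit v(t) = 8·exp(t). Durch Einsetzen von t = log(2): v(log(2)) = 16.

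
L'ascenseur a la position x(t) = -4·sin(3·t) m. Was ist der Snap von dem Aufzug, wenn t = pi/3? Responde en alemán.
Wir müssen unsere Gleichung für die Position x(t) = -4·sin(3·t) 4-mal ableiten. Die Ableitung von der Position ergibt die Geschwindigkeit: v(t) = -12·cos(3·t). Mit d/dt von v(t) finden wir a(t) = 36·sin(3·t). Die Ableitung von der Beschleunigung ergibt den Ruck: j(t) = 108·cos(3·t). Mit d/dt von j(t) finden wir s(t) = -324·sin(3·t). Wir haben den Snap s(t) = -324·sin(3·t). Durch Einsetzen von t = pi/3: s(pi/3) = 0.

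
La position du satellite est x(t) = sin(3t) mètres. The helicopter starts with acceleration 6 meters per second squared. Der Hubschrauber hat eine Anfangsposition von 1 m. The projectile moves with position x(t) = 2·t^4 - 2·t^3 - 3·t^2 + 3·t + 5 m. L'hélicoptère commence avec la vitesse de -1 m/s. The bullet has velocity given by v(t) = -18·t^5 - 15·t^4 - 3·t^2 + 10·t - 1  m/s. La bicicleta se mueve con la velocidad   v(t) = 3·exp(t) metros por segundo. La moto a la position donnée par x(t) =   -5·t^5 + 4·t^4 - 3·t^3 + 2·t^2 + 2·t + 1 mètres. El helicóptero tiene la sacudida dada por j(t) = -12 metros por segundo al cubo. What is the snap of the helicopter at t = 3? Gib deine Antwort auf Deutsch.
Um dies zu lösen, müssen wir 1 Ableitung unserer Gleichung für den Ruck j(t) = -12 nehmen. Mit d/dt von j(t) finden wir s(t) = 0. Mit s(t) = 0 und Einsetzen von t = 3, finden wir s = 0.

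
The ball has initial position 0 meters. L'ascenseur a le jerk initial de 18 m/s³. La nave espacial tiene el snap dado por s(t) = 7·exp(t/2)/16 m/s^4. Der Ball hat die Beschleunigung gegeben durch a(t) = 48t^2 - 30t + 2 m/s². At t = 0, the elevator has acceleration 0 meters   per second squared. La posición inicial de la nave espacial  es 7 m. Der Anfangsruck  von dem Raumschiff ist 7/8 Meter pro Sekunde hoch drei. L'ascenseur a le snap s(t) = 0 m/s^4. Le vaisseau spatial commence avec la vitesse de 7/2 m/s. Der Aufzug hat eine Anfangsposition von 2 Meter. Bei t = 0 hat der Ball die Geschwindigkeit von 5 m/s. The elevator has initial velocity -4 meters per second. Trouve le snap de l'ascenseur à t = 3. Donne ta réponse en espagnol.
Usando s(t) = 0 y sustituyendo t = 3, encontramos s = 0.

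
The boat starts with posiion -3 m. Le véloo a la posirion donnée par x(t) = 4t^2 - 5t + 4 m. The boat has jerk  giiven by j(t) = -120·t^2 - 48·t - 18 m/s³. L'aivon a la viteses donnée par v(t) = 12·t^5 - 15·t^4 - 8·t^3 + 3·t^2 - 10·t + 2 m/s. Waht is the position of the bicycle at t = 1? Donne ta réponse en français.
Nous avons la position x(t) = 4·t^2 - 5·t + 4. En substituant t = 1: x(1) = 3.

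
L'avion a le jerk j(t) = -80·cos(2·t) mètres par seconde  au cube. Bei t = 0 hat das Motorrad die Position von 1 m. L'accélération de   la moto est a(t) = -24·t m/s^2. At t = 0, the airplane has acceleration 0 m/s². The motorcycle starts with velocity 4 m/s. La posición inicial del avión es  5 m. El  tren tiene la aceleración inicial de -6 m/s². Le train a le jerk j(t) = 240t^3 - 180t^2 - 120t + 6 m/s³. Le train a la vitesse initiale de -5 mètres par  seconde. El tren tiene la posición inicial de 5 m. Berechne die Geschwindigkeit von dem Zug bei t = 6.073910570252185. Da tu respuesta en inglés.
We must find the integral of our jerk equation j(t) = 240·t^3 - 180·t^2 - 120·t + 6 2 times. Taking ∫j(t)dt and applying a(0) = -6, we find a(t) = 60·t^4 - 60·t^3 - 60·t^2 + 6·t - 6. The antiderivative of acceleration is velocity. Using v(0) = -5, we get v(t) = 12·t^5 - 15·t^4 - 20·t^3 + 3·t^2 - 6·t - 5. Using v(t) = 12·t^5 - 15·t^4 - 20·t^3 + 3·t^2 - 6·t - 5 and substituting t = 6.073910570252185, we find v = 74374.5220288891.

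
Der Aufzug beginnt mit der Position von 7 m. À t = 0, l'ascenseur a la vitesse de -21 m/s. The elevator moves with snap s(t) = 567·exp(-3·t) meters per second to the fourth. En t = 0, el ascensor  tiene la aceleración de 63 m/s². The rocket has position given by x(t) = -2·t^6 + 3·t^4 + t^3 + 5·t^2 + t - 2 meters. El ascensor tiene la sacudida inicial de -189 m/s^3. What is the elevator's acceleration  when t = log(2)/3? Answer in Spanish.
Necesitamos integrar nuestra ecuación del snap s(t) = 567·exp(-3·t) 2 veces. Tomando ∫s(t)dt y aplicando j(0) = -189, encontramos j(t) = -189·exp(-3·t). Integrando la sacudida y usando la condición inicial a(0) = 63, obtenemos a(t) = 63·exp(-3·t). De la ecuación de la aceleración a(t) = 63·exp(-3·t), sustituimos t = log(2)/3 para obtener a = 63/2.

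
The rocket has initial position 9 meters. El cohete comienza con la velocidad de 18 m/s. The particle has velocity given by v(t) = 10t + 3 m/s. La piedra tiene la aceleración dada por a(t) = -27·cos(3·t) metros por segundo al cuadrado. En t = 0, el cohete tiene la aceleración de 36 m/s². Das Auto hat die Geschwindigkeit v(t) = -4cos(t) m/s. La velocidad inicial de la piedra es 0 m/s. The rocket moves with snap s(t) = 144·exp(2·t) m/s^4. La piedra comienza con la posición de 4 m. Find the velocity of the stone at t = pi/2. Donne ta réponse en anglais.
We need to integrate our acceleration equation a(t) = -27·cos(3·t) 1 time. Integrating acceleration and using the initial condition v(0) = 0, we get v(t) = -9·sin(3·t). From the given velocity equation v(t) = -9·sin(3·t), we substitute t = pi/2 to get v = 9.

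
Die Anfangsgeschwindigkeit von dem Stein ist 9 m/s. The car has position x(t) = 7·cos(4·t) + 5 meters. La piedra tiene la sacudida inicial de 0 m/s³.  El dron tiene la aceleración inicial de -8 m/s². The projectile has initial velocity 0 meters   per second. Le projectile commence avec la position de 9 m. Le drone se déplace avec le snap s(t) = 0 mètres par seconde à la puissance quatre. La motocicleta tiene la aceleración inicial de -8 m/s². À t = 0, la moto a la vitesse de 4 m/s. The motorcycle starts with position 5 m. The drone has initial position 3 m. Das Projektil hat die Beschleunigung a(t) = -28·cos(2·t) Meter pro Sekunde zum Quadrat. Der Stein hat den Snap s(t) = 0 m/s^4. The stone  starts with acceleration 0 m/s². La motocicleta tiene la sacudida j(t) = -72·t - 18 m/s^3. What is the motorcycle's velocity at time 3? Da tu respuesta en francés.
En partant du jerk j(t) = -72·t - 18, nous prenons 2 primitives. L'intégrale du jerk, avec a(0) = -8, donne l'accélération: a(t) = -36·t^2 - 18·t - 8. En prenant ∫a(t)dt et en appliquant v(0) = 4, nous trouvons v(t) = -12·t^3 - 9·t^2 - 8·t + 4. Nous avons la vitesse v(t) = -12·t^3 - 9·t^2 - 8·t + 4. En substituant t = 3: v(3) = -425.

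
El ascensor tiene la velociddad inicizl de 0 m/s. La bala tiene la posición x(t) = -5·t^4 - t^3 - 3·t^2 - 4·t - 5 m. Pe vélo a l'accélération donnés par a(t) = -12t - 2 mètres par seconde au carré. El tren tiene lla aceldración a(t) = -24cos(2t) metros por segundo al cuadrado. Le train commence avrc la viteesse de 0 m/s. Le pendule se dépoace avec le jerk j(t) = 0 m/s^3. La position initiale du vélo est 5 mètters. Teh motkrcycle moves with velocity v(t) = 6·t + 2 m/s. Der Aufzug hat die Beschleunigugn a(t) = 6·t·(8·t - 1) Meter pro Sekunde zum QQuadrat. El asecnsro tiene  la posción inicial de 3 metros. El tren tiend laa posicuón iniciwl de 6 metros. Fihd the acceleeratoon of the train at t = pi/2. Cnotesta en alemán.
Aus der Gleichung für die Beschleunigung a(t) = -24·cos(2·t), setzen wir t = pi/2 ein und erhalten a = 24.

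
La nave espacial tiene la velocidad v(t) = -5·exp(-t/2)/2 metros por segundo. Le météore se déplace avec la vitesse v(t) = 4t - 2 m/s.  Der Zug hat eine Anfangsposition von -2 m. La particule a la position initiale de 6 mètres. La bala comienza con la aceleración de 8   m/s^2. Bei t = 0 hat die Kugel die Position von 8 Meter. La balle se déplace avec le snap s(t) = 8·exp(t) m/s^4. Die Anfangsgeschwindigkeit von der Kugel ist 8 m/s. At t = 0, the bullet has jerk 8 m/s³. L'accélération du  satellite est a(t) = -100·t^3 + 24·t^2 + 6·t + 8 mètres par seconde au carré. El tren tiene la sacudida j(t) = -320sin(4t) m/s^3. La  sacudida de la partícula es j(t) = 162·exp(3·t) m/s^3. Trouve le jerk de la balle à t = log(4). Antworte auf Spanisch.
Debemos encontrar la antiderivada de nuestra ecuación del snap s(t) = 8·exp(t) 1 vez. La antiderivada del snap es la sacudida. Usando j(0) = 8, obtenemos j(t) = 8·exp(t). Tenemos la sacudida j(t) = 8·exp(t). Sustituyendo t = log(4): j(log(4)) = 32.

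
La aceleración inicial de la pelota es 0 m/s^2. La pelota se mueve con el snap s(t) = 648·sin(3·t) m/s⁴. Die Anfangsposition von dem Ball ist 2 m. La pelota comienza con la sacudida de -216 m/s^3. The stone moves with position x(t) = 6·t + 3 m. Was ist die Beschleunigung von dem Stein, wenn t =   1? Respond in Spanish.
Debemos derivar nuestra ecuación de la posición x(t) = 6·t + 3 2 veces. La derivada de la posición da la velocidad: v(t) = 6. Derivando la velocidad, obtenemos la aceleración: a(t) = 0. Usando a(t) = 0 y sustituyendo t = 1, encontramos a = 0.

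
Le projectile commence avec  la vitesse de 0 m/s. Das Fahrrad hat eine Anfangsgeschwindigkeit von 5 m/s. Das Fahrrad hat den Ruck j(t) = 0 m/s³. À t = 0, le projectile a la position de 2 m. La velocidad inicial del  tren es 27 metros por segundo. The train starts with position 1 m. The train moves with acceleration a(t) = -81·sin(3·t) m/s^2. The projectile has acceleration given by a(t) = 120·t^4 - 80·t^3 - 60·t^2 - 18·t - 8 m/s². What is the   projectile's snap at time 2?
To solve this, we need to take 2 derivatives of our acceleration equation a(t) = 120·t^4 - 80·t^3 - 60·t^2 - 18·t - 8. Taking d/dt of a(t), we find j(t) = 480·t^3 - 240·t^2 - 120·t - 18. The derivative of jerk gives snap: s(t) = 1440·t^2 - 480·t - 120. We have snap s(t) = 1440·t^2 - 480·t - 120. Substituting t = 2: s(2) = 4680.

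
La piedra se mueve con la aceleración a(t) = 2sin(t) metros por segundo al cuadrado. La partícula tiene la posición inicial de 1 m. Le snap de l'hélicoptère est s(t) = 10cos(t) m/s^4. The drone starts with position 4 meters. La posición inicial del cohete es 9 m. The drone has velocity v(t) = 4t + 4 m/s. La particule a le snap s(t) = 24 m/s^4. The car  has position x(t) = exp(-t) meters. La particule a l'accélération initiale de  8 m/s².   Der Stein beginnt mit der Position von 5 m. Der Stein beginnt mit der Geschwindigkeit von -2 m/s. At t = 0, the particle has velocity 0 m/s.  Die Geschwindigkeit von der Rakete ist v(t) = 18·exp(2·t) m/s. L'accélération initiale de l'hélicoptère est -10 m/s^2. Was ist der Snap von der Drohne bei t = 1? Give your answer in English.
To solve this, we need to take 3 derivatives of our velocity equation v(t) = 4·t + 4. The derivative of velocity gives acceleration: a(t) = 4. Taking d/dt of a(t), we find j(t) = 0. Taking d/dt of j(t), we find s(t) = 0. We have snap s(t) = 0. Substituting t = 1: s(1) = 0.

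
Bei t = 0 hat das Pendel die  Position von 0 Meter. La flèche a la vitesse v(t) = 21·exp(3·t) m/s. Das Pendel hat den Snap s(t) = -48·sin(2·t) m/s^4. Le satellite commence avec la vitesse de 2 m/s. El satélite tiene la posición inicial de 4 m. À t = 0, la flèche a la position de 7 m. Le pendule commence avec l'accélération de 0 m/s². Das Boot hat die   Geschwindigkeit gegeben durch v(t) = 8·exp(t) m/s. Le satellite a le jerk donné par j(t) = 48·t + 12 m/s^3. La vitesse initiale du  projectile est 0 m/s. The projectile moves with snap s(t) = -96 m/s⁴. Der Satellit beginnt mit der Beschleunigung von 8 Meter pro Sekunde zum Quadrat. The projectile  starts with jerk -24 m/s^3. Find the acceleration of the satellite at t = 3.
To find the answer, we compute 1 integral of j(t) = 48·t + 12. The antiderivative of jerk is acceleration. Using a(0) = 8, we get a(t) = 24·t^2 + 12·t + 8. Using a(t) = 24·t^2 + 12·t + 8 and substituting t = 3, we find a = 260.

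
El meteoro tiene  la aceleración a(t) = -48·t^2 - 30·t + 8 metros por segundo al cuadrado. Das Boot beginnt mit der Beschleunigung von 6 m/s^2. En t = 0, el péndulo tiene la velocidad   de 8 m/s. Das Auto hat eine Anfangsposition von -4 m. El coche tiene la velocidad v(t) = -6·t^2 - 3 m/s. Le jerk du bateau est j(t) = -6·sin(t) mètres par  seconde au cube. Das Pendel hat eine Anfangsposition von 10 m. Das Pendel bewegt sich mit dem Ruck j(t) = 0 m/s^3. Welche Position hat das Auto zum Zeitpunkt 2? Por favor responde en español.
Para resolver esto, necesitamos tomar 1 integral de nuestra ecuación de la velocidad v(t) = -6·t^2 - 3. Integrando la velocidad y usando la condición inicial x(0) = -4, obtenemos x(t) = -2·t^3 - 3·t - 4. Tenemos la posición x(t) = -2·t^3 - 3·t - 4. Sustituyendo t = 2: x(2) = -26.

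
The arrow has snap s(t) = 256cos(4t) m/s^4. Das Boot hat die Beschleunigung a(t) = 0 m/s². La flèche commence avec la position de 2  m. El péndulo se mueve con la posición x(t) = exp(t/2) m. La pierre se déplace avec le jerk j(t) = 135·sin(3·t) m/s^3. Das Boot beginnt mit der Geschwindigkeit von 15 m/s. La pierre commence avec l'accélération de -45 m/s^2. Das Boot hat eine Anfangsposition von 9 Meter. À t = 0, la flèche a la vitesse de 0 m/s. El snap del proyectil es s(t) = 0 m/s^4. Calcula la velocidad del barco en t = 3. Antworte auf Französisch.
En partant de l'accélération a(t) = 0, nous prenons 1 primitive. La primitive de l'accélération est la vitesse. En utilisant v(0) = 15, nous obtenons v(t) = 15. En utilisant v(t) = 15 et en substituant t = 3, nous trouvons v = 15.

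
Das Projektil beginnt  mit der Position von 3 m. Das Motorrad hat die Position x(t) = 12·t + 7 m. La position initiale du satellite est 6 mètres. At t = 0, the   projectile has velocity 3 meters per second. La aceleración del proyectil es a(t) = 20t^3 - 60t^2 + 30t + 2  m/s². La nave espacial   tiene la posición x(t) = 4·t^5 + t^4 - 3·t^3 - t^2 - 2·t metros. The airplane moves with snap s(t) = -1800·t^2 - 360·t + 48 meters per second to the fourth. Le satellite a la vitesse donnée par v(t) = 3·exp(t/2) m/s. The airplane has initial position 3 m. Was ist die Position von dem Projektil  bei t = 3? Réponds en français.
Pour résoudre ceci, nous devons prendre 2 intégrales de notre équation de l'accélération a(t) = 20·t^3 - 60·t^2 + 30·t + 2. En prenant ∫a(t)dt et en appliquant v(0) = 3, nous trouvons v(t) = 5·t^4 - 20·t^3 + 15·t^2 + 2·t + 3. En intégrant la vitesse et en utilisant la condition initiale x(0) = 3, nous obtenons x(t) = t^5 - 5·t^4 + 5·t^3 + t^2 + 3·t + 3. En utilisant x(t) = t^5 - 5·t^4 + 5·t^3 + t^2 + 3·t + 3 et en substituant t = 3, nous trouvons x = -6.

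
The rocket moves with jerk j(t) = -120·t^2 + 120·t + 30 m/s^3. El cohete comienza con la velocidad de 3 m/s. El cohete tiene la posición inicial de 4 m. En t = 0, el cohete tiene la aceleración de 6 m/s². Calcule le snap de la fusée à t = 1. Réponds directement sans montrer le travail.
s(1) = -120.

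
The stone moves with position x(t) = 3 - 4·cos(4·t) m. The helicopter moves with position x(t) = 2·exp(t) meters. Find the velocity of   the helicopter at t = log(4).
Starting from position x(t) = 2·exp(t), we take 1 derivative. Differentiating position, we get velocity: v(t) = 2·exp(t). Using v(t) = 2·exp(t) and substituting t = log(4), we find v = 8.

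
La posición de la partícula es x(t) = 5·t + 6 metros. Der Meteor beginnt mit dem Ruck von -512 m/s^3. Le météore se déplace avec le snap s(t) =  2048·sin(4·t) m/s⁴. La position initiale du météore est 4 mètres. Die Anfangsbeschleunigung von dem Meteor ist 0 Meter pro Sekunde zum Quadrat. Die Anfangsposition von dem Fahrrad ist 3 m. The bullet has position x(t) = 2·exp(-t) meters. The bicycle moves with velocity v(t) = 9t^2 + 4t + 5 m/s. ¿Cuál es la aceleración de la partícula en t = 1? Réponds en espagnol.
Para resolver esto, necesitamos tomar 2 derivadas de nuestra ecuación de la posición x(t) = 5·t + 6. Derivando la posición, obtenemos la velocidad: v(t) = 5. La derivada de la velocidad da la aceleración: a(t) = 0. Tenemos la aceleración a(t) = 0. Sustituyendo t = 1: a(1) = 0.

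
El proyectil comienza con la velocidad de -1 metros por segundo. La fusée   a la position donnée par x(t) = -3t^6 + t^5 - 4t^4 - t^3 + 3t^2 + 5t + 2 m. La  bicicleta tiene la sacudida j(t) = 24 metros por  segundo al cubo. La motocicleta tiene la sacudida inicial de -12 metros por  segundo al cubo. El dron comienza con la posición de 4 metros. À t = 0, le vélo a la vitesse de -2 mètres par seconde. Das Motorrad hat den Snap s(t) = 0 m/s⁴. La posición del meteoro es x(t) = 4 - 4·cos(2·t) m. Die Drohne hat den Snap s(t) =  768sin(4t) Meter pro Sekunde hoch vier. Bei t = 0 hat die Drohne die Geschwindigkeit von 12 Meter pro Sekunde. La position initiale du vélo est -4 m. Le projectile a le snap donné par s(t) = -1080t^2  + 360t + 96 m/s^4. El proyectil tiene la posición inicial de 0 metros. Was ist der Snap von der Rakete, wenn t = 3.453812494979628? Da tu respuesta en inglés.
Starting from position x(t) = -3·t^6 + t^5 - 4·t^4 - t^3 + 3·t^2 + 5·t + 2, we take 4 derivatives. Differentiating position, we get velocity: v(t) = -18·t^5 + 5·t^4 - 16·t^3 - 3·t^2 + 6·t + 5. The derivative of velocity gives acceleration: a(t) = -90·t^4 + 20·t^3 - 48·t^2 - 6·t + 6. Differentiating acceleration, we get jerk: j(t) = -360·t^3 + 60·t^2 - 96·t - 6. Taking d/dt of j(t), we find s(t) = -1080·t^2 + 120·t - 96. From the given snap equation s(t) = -1080·t^2 + 120·t - 96, we substitute t = 3.453812494979628 to get s = -12564.6689111180.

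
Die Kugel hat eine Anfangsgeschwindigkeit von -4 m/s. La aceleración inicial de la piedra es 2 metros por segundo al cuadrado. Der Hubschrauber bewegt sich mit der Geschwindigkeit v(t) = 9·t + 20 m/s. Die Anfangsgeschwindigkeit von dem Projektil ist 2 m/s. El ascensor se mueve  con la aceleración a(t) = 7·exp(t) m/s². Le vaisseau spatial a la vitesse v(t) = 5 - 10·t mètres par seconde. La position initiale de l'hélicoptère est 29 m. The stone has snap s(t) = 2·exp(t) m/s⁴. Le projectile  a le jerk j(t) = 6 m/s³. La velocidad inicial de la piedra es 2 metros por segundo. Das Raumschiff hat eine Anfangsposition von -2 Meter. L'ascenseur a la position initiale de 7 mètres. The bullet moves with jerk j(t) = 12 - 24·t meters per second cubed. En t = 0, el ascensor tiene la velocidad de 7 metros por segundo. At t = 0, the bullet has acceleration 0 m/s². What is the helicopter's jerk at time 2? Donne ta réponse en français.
Pour résoudre ceci, nous devons prendre 2 dérivées de notre équation de la vitesse v(t) = 9·t + 20. En dérivant la vitesse, nous obtenons l'accélération: a(t) = 9. La dérivée de l'accélération donne le jerk: j(t) = 0. De l'équation du jerk j(t) = 0, nous substituons t = 2 pour obtenir j = 0.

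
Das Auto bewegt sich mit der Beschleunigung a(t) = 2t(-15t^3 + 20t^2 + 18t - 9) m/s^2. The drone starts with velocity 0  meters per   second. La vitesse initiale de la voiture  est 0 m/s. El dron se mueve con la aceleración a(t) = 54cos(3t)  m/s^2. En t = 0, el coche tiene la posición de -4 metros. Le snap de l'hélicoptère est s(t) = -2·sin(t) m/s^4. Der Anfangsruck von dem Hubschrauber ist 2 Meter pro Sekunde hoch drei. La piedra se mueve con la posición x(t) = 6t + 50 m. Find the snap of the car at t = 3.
Starting from acceleration a(t) = 2·t·(-15·t^3 + 20·t^2 + 18·t - 9), we take 2 derivatives. Differentiating acceleration, we get jerk: j(t) = -30·t^3 + 40·t^2 + 2·t·(-45·t^2 + 40·t + 18) + 36·t - 18. Taking d/dt of j(t), we find s(t) = -180·t^2 + 2·t·(40 - 90·t) + 160·t + 72. From the given snap equation s(t) = -180·t^2 + 2·t·(40 - 90·t) + 160·t + 72, we substitute t = 3 to get s = -2448.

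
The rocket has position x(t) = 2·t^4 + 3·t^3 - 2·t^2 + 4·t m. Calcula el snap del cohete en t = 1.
Debemos derivar nuestra ecuación de la posición x(t) = 2·t^4 + 3·t^3 - 2·t^2 + 4·t 4 veces. La derivada de la posición da la velocidad: v(t) = 8·t^3 + 9·t^2 - 4·t + 4. La derivada de la velocidad da la aceleración: a(t) = 24·t^2 + 18·t - 4. Tomando d/dt de a(t), encontramos j(t) = 48·t + 18. Derivando la sacudida, obtenemos el snap: s(t) = 48. De la ecuación del snap s(t) = 48, sustituimos t = 1 para obtener s = 48.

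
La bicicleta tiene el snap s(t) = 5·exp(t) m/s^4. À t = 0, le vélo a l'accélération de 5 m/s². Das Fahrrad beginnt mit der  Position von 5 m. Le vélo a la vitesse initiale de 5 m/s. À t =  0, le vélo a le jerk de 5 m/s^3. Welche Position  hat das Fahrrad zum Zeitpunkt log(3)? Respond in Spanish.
Debemos encontrar la antiderivada de nuestra ecuación del snap s(t) = 5·exp(t) 4 veces. Integrando el snap y usando la condición inicial j(0) = 5, obtenemos j(t) = 5·exp(t). La antiderivada de la sacudida es la aceleración. Usando a(0) = 5, obtenemos a(t) = 5·exp(t). Tomando ∫a(t)dt y aplicando v(0) = 5, encontramos v(t) = 5·exp(t). La integral de la velocidad, con x(0) = 5, da la posición: x(t) = 5·exp(t). De la ecuación de la posición x(t) = 5·exp(t), sustituimos t = log(3) para obtener x = 15.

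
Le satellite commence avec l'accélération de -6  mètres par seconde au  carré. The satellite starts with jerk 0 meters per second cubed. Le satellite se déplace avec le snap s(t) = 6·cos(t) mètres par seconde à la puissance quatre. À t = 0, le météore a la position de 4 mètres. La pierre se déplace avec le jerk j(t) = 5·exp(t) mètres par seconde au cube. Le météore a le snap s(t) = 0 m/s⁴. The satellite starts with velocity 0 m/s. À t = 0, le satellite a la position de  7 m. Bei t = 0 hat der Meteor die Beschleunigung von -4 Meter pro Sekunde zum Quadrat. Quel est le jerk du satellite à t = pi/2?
Nous devons intégrer notre équation du snap s(t) = 6·cos(t) 1 fois. En intégrant le snap et en utilisant la condition initiale j(0) = 0, nous obtenons j(t) = 6·sin(t). De l'équation du jerk j(t) = 6·sin(t), nous substituons t = pi/2 pour obtenir j = 6.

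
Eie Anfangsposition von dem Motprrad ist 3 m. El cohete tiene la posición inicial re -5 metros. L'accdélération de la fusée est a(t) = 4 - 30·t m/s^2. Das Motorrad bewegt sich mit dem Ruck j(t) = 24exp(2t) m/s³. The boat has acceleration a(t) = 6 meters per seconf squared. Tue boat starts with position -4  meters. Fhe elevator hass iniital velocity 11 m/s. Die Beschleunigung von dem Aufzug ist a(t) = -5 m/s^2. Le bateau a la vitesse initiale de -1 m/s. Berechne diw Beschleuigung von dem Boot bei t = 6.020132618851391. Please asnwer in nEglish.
From the given acceleration equation a(t) = 6, we substitute t = 6.020132618851391 to get a = 6.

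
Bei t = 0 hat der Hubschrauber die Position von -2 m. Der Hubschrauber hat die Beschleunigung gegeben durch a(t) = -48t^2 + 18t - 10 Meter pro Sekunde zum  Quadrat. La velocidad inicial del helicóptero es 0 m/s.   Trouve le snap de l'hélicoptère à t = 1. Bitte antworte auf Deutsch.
Wir müssen unsere Gleichung für die Beschleunigung a(t) = -48·t^2 + 18·t - 10 2-mal ableiten. Mit d/dt von a(t) finden wir j(t) = 18 - 96·t. Mit d/dt von j(t) finden wir s(t) = -96. Aus der Gleichung für den Snap s(t) = -96, setzen wir t = 1 ein und erhalten s = -96.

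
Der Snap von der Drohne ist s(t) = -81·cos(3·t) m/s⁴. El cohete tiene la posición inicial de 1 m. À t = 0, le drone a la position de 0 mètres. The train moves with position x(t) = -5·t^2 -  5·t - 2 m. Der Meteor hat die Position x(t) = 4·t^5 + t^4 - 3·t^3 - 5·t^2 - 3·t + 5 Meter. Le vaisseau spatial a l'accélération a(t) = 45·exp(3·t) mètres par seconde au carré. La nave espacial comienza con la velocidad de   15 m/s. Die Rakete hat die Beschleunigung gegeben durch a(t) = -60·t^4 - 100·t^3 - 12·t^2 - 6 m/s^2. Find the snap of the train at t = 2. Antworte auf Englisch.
To solve this, we need to take 4 derivatives of our position equation x(t) = -5·t^2 - 5·t - 2. Differentiating position, we get velocity: v(t) = -10·t - 5. Differentiating velocity, we get acceleration: a(t) = -10. Taking d/dt of a(t), we find j(t) = 0. The derivative of jerk gives snap: s(t) = 0. We have snap s(t) = 0. Substituting t = 2: s(2) = 0.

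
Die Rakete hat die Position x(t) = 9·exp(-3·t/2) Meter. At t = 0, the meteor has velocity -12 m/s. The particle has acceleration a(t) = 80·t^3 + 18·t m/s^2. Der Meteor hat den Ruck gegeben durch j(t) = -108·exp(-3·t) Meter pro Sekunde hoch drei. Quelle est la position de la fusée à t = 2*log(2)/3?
En utilisant x(t) = 9·exp(-3·t/2) et en substituant t = 2*log(2)/3, nous trouvons x = 9/2.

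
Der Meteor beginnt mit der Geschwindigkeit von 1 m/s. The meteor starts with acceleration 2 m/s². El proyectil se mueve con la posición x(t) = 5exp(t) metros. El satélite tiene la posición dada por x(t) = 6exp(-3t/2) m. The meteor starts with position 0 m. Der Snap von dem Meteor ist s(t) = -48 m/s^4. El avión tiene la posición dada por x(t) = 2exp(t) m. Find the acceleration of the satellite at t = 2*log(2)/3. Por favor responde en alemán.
Wir müssen unsere Gleichung für die Position x(t) = 6·exp(-3·t/2) 2-mal ableiten. Die Ableitung von der Position ergibt die Geschwindigkeit: v(t) = -9·exp(-3·t/2). Durch Ableiten von der Geschwindigkeit erhalten wir die Beschleunigung: a(t) = 27·exp(-3·t/2)/2. Aus der Gleichung für die Beschleunigung a(t) = 27·exp(-3·t/2)/2, setzen wir t = 2*log(2)/3 ein und erhalten a = 27/4.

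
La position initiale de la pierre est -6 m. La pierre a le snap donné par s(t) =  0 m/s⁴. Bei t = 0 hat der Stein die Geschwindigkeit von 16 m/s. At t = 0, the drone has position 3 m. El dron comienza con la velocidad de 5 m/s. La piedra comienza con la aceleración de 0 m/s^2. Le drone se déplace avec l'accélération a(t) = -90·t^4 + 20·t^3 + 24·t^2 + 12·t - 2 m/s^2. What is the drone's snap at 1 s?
To solve this, we need to take 2 derivatives of our acceleration equation a(t) = -90·t^4 + 20·t^3 + 24·t^2 + 12·t - 2. The derivative of acceleration gives jerk: j(t) = -360·t^3 + 60·t^2 + 48·t + 12. The derivative of jerk gives snap: s(t) = -1080·t^2 + 120·t + 48. Using s(t) = -1080·t^2 + 120·t + 48 and substituting t = 1, we find s = -912.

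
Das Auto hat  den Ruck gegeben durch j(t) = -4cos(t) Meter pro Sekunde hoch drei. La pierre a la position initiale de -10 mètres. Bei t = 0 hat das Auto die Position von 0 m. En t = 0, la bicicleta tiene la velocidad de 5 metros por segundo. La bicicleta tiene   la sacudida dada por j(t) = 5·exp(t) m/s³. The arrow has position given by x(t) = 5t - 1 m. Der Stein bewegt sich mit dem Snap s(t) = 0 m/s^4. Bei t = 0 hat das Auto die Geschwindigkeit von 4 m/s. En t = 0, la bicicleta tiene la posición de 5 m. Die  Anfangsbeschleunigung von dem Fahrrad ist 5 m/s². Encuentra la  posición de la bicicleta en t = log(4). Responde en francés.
Nous devons trouver l'intégrale de notre équation du jerk j(t) = 5·exp(t) 3 fois. L'intégrale du jerk est l'accélération. En utilisant a(0) = 5, nous obtenons a(t) = 5·exp(t). L'intégrale de l'accélération, avec v(0) = 5, donne la vitesse: v(t) = 5·exp(t). La primitive de la vitesse est la position. En utilisant x(0) = 5, nous obtenons x(t) = 5·exp(t). Nous avons la position x(t) = 5·exp(t). En substituant t = log(4): x(log(4)) = 20.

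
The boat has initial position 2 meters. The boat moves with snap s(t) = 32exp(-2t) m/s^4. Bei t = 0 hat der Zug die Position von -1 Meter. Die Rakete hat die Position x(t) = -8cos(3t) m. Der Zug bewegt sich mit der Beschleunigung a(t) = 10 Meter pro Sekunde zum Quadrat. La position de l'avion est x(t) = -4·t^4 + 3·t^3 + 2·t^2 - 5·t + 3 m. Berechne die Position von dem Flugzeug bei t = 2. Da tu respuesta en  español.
Usando x(t) = -4·t^4 + 3·t^3 + 2·t^2 - 5·t + 3 y sustituyendo t = 2, encontramos x = -39.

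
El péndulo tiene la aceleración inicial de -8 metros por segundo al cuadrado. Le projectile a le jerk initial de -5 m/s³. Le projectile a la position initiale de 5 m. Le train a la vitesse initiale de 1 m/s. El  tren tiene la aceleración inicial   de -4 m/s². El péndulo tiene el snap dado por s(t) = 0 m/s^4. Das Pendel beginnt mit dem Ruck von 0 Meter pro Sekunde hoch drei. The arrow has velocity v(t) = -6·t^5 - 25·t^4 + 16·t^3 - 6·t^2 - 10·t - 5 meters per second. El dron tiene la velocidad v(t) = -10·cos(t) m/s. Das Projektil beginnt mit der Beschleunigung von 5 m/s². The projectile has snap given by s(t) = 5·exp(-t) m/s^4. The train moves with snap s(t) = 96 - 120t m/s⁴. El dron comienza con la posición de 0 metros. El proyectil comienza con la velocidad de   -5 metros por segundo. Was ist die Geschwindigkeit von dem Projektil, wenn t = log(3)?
Wir müssen das Integral unserer Gleichung für den Snap s(t) = 5·exp(-t) 3-mal finden. Die Stammfunktion von dem Snap, mit j(0) = -5, ergibt den Ruck: j(t) = -5·exp(-t). Durch Integration von dem Ruck und Verwendung der Anfangsbedingung a(0) = 5, erhalten wir a(t) = 5·exp(-t). Die Stammfunktion von der Beschleunigung ist die Geschwindigkeit. Mit v(0) = -5 erhalten wir v(t) = -5·exp(-t). Mit v(t) = -5·exp(-t) und Einsetzen von t = log(3), finden wir v = -5/3.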